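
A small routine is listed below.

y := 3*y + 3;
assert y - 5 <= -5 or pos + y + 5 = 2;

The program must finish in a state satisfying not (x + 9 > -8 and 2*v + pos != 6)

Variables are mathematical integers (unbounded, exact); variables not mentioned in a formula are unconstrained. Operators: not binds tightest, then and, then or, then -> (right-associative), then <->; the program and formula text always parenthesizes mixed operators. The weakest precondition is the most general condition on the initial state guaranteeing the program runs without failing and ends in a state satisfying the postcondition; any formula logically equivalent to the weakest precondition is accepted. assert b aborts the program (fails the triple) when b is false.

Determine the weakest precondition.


Working backward. After the program, the postcondition not (x + 9 > -8 and 2*v + pos != 6) must hold; in canonical form it is not (x > -17 and pos + 2*v != 6).
Before assert y - 5 <= -5 or pos + y + 5 = 2: (y <= 0 or pos + y = -3) and (not (x > -17 and pos + 2*v != 6))
Before y := 3*y + 3: (3*y <= -3 or pos + 3*y = -6) and (not (x > -17 and pos + 2*v != 6))
Answer: WP = (3*y <= -3 or pos + 3*y = -6) and (not (x > -17 and pos + 2*v != 6))


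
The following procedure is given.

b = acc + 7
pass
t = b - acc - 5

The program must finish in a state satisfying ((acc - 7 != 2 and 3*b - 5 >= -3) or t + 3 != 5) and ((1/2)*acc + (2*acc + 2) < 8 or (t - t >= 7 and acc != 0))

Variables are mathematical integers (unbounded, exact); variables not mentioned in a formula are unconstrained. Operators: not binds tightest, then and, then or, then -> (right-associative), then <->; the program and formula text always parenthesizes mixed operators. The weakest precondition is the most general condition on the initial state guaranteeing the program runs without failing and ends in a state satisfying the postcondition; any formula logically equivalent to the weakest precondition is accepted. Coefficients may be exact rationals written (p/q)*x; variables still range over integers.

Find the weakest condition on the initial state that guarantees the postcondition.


Working backward. After the program, the postcondition ((acc - 7 != 2 and 3*b - 5 >= -3) or t + 3 != 5) and ((1/2)*acc + (2*acc + 2) < 8 or (t - t >= 7 and acc != 0)) must hold; in canonical form it is ((acc != 9 and 3*b >= 2) or t != 2) and (5/2)*acc < 6.
Before t := b - acc - 5: ((acc != 9 and 3*b >= 2) or b != acc + 7) and (5/2)*acc < 6
Before skip: ((acc != 9 and 3*b >= 2) or b != acc + 7) and (5/2)*acc < 6
Before b := acc + 7: acc != 9 and 3*acc >= -19 and (5/2)*acc < 6
Answer: WP = acc != 9 and 3*acc >= -19 and (5/2)*acc < 6


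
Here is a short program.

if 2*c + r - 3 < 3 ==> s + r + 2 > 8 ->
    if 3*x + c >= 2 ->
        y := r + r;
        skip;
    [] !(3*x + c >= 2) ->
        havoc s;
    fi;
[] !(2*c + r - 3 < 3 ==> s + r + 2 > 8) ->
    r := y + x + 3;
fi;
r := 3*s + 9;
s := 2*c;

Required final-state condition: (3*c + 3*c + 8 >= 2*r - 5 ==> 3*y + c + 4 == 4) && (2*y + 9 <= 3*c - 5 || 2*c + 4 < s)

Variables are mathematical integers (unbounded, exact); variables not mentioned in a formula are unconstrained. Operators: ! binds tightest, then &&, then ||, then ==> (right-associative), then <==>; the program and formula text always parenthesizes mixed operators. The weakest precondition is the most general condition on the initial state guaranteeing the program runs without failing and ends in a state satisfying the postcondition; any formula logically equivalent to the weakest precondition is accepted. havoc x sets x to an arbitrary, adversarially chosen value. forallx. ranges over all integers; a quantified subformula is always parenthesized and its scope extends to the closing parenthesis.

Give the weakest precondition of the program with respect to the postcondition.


Working backward. After the program, the postcondition (3*c + 3*c + 8 >= 2*r - 5 ==> 3*y + c + 4 == 4) && (2*y + 9 <= 3*c - 5 || 2*c + 4 < s) must hold; in canonical form it is (6*c >= 2*r - 13 ==> c + 3*y == 0) && (2*y <= 3*c - 14 || 2*c < s - 4).
Before s := 2*c: (6*c >= 2*r - 13 ==> c + 3*y == 0) && 2*y <= 3*c - 14
Before r := 3*s + 9: (6*c >= 6*s + 5 ==> c + 3*y == 0) && 2*y <= 3*c - 14
Then branch requires (c + 3*x >= 2 ==> ((6*c >= 6*s + 5 ==> c + 6*r == 0) && 4*r <= 3*c - 14)) && ((!(c + 3*x >= 2)) ==> (forall s_1. ((6*c >= 6*s_1 + 5 ==> c + 3*y == 0) && 2*y <= 3*c - 14))); else branch requires (6*c >= 6*s + 5 ==> c + 3*y == 0) && 2*y <= 3*c - 14.
Before the if: ((2*c + r < 6 ==> r + s > 6) ==> ((c + 3*x >= 2 ==> ((6*c >= 6*s + 5 ==> c + 6*r == 0) && 4*r <= 3*c - 14)) && ((!(c + 3*x >= 2)) ==> (forall s_1. ((6*c >= 6*s_1 + 5 ==> c + 3*y == 0) && 2*y <= 3*c - 14))))) && ((!(2*c + r < 6 ==> r + s > 6)) ==> ((6*c >= 6*s + 5 ==> c + 3*y == 0) && 2*y <= 3*c - 14))
Answer: WP = ((2*c + r < 6 ==> r + s > 6) ==> ((c + 3*x >= 2 ==> ((6*c >= 6*s + 5 ==> c + 6*r == 0) && 4*r <= 3*c - 14)) && ((!(c + 3*x >= 2)) ==> (forall s_1. ((6*c >= 6*s_1 + 5 ==> c + 3*y == 0) && 2*y <= 3*c - 14))))) && ((!(2*c + r < 6 ==> r + s > 6)) ==> ((6*c >= 6*s + 5 ==> c + 3*y == 0) && 2*y <= 3*c - 14))


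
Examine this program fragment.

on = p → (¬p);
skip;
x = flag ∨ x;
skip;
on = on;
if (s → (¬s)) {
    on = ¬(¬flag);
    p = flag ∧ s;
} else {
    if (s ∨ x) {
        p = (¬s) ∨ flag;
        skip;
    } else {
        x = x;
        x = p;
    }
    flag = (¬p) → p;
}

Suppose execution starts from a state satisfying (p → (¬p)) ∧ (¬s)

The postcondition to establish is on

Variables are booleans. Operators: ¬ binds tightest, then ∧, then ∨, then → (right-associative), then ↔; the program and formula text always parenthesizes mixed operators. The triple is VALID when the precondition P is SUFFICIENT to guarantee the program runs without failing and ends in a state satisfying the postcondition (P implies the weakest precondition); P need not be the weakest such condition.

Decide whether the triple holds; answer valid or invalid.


Working backward. After the program, on must hold.
Then branch requires flag; else branch requires ((s ∨ x) → on) ∧ ((¬(s ∨ x)) → on).
Before the if: ((s → (¬s)) → flag) ∧ ((¬(s → (¬s))) → (((s ∨ x) → on) ∧ ((¬(s ∨ x)) → on)))
Before on := on: ((s → (¬s)) → flag) ∧ ((¬(s → (¬s))) → (((s ∨ x) → on) ∧ ((¬(s ∨ x)) → on)))
Before skip: ((s → (¬s)) → flag) ∧ ((¬(s → (¬s))) → (((s ∨ x) → on) ∧ ((¬(s ∨ x)) → on)))
Before x := flag ∨ x: ((s → (¬s)) → flag) ∧ ((¬(s → (¬s))) → (((s ∨ flag ∨ x) → on) ∧ ((¬(s ∨ flag ∨ x)) → on)))
Before skip: ((s → (¬s)) → flag) ∧ ((¬(s → (¬s))) → (((s ∨ flag ∨ x) → on) ∧ ((¬(s ∨ flag ∨ x)) → on)))
Before on := p → (¬p): ((s → (¬s)) → flag) ∧ ((¬(s → (¬s))) → (((s ∨ flag ∨ x) → (p → (¬p))) ∧ ((¬(s ∨ flag ∨ x)) → (p → (¬p)))))
The weakest precondition is ((s → (¬s)) → flag) ∧ ((¬(s → (¬s))) → (((s ∨ flag ∨ x) → (p → (¬p))) ∧ ((¬(s ∨ flag ∨ x)) → (p → (¬p))))).
Check whether (p → (¬p)) ∧ (¬s) implies it.
Countermodel: at the initial state flag = false, p = false, s = false, x = false, the precondition holds but the weakest precondition fails.
Answer: invalid


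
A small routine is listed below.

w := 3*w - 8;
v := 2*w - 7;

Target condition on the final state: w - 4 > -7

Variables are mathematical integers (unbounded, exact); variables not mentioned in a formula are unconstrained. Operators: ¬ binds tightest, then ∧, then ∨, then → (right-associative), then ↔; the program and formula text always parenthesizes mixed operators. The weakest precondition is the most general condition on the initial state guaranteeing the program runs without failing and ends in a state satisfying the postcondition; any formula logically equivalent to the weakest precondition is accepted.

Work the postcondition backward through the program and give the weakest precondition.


Working backward. After the program, the postcondition w - 4 > -7 must hold; in canonical form it is w > -3.
Before v := 2*w - 7: w > -3
Before w := 3*w - 8: 3*w > 5
Answer: WP = 3*w > 5


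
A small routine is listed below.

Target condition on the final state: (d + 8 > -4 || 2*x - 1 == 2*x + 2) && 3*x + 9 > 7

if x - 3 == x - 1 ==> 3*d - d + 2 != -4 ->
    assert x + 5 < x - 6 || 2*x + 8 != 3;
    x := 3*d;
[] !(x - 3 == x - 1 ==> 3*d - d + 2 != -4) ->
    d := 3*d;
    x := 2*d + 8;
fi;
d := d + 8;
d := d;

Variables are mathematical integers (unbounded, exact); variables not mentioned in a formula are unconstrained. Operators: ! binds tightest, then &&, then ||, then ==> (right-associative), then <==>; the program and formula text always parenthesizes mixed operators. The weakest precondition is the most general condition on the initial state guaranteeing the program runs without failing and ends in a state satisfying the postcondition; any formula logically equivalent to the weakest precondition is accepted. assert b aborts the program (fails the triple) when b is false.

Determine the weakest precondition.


Working backward. After the program, the postcondition (d + 8 > -4 || 2*x - 1 == 2*x + 2) && 3*x + 9 > 7 must hold; in canonical form it is d > -12 && 3*x > -2.
Before d := d: d > -12 && 3*x > -2
Before d := d + 8: d > -20 && 3*x > -2
Then branch requires 2*x != -5 && d > -20 && 9*d > -2; else branch requires 3*d > -20 && 18*d > -26.
Before the if: 2*x != -5 && d > -20 && 9*d > -2
Answer: WP = 2*x != -5 && d > -20 && 9*d > -2


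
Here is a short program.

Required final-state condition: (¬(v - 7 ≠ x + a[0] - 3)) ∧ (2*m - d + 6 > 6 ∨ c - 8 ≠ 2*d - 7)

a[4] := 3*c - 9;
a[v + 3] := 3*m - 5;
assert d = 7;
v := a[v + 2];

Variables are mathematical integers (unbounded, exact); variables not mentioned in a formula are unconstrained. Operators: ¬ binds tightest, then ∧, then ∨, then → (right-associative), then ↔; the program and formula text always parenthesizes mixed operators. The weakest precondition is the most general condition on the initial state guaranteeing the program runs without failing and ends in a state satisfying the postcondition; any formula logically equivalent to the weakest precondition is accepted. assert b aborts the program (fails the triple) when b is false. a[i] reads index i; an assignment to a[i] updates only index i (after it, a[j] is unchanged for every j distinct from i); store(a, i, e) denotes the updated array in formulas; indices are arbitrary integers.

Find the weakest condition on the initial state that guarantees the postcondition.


Working backward. After the program, the postcondition (¬(v - 7 ≠ x + a[0] - 3)) ∧ (2*m - d + 6 > 6 ∨ c - 8 ≠ 2*d - 7) must hold; in canonical form it is (¬(v ≠ a[0] + x + 4)) ∧ (2*m > d ∨ c ≠ 2*d + 1).
Before v := a[v + 2]: (¬(a[v + 2] ≠ a[0] + x + 4)) ∧ (2*m > d ∨ c ≠ 2*d + 1)
Before assert d = 7: d = 7 ∧ (¬(a[v + 2] ≠ a[0] + x + 4)) ∧ (2*m > d ∨ c ≠ 2*d + 1)
Before a[v + 3] := 3*m - 5: d = 7 ∧ (¬(store(a, v + 3, 3*m - 5)[v + 2] ≠ store(a, v + 3, 3*m - 5)[0] + x + 4)) ∧ (2*m > d ∨ c ≠ 2*d + 1)
Before a[4] := 3*c - 9: d = 7 ∧ (¬(store(store(a, 4, 3*c - 9), v + 3, 3*m - 5)[v + 2] ≠ store(store(a, 4, 3*c - 9), v + 3, 3*m - 5)[0] + x + 4)) ∧ (2*m > d ∨ c ≠ 2*d + 1)
Answer: WP = d = 7 ∧ (¬(store(store(a, 4, 3*c - 9), v + 3, 3*m - 5)[v + 2] ≠ store(store(a, 4, 3*c - 9), v + 3, 3*m - 5)[0] + x + 4)) ∧ (2*m > d ∨ c ≠ 2*d + 1)


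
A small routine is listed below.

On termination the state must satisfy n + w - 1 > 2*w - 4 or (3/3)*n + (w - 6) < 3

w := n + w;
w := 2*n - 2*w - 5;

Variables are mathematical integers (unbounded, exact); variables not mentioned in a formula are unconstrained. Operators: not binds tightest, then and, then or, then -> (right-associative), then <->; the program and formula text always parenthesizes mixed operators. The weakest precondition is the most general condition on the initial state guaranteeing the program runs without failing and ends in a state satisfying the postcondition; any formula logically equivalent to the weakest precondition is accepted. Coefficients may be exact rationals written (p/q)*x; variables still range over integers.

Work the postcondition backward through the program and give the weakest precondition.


Working backward. After the program, the postcondition n + w - 1 > 2*w - 4 or (3/3)*n + (w - 6) < 3 must hold; in canonical form it is n > w - 3 or n + w < 9.
Before w := 2*n - 2*w - 5: 2*w > n - 8 or 3*n < 2*w + 14
Before w := n + w: n + 2*w > -8 or n < 2*w + 14
Answer: WP = n + 2*w > -8 or n < 2*w + 14


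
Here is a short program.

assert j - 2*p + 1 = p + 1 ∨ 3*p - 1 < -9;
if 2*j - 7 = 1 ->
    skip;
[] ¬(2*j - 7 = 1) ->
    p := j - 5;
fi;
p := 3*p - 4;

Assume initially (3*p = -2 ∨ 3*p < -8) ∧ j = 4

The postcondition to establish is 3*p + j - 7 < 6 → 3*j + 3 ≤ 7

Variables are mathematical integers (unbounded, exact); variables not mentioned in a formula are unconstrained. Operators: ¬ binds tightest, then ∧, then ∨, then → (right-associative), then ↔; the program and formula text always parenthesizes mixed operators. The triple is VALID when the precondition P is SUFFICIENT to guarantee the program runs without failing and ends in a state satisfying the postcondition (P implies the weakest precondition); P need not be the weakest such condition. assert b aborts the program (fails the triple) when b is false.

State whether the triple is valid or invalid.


Working backward. After the program, the postcondition 3*p + j - 7 < 6 → 3*j + 3 ≤ 7 must hold; in canonical form it is j + 3*p < 13 → 3*j ≤ 4.
Before p := 3*p - 4: j + 9*p < 25 → 3*j ≤ 4
Then branch requires j + 9*p < 25 → 3*j ≤ 4; else branch requires 10*j < 70 → 3*j ≤ 4.
Before the if: (2*j = 8 → (j + 9*p < 25 → 3*j ≤ 4)) ∧ ((¬(2*j = 8)) → (10*j < 70 → 3*j ≤ 4))
Before assert j - 2*p + 1 = p + 1 ∨ 3*p - 1 < -9: (j = 3*p ∨ 3*p < -8) ∧ (2*j = 8 → (j + 9*p < 25 → 3*j ≤ 4)) ∧ ((¬(2*j = 8)) → (10*j < 70 → 3*j ≤ 4))
The weakest precondition is (j = 3*p ∨ 3*p < -8) ∧ (2*j = 8 → (j + 9*p < 25 → 3*j ≤ 4)) ∧ ((¬(2*j = 8)) → (10*j < 70 → 3*j ≤ 4)).
Check whether (3*p = -2 ∨ 3*p < -8) ∧ j = 4 implies it.
Countermodel: at the initial state j = 4, p = -3, the precondition holds but the weakest precondition fails.
Answer: invalid


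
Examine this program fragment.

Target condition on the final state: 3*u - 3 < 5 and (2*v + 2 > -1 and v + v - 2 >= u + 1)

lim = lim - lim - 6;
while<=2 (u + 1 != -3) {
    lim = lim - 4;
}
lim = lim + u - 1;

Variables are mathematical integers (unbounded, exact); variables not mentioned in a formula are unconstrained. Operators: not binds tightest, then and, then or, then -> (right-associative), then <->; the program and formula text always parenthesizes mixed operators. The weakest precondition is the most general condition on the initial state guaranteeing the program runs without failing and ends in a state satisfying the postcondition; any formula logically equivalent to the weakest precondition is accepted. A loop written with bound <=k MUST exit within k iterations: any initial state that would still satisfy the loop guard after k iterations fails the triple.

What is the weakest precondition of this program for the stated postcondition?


Working backward. After the program, the postcondition 3*u - 3 < 5 and (2*v + 2 > -1 and v + v - 2 >= u + 1) must hold; in canonical form it is 3*u < 8 and 2*v > -3 and 2*v >= u + 3.
Before lim := lim + u - 1: 3*u < 8 and 2*v > -3 and 2*v >= u + 3
Before the loop (bound <=2), unroll the exhaustion recursion (WP_0 = exit-now case; WP_j = one more guarded iteration, up to j = 2):
  WP_0: (not (u != -4)) and 3*u < 8 and 2*v > -3 and 2*v >= u + 3
  WP_1: (u != -4 -> ((not (u != -4)) and 3*u < 8 and 2*v > -3 and 2*v >= u + 3)) and ((not (u != -4)) -> (3*u < 8 and 2*v > -3 and 2*v >= u + 3))
  WP_2: (u != -4 -> ((u != -4 -> ((not (u != -4)) and 3*u < 8 and 2*v > -3 and 2*v >= u + 3)) and ((not (u != -4)) -> (3*u < 8 and 2*v > -3 and 2*v >= u + 3)))) and ((not (u != -4)) -> (3*u < 8 and 2*v > -3 and 2*v >= u + 3))
So before the loop: (u != -4 -> ((u != -4 -> ((not (u != -4)) and 3*u < 8 and 2*v > -3 and 2*v >= u + 3)) and ((not (u != -4)) -> (3*u < 8 and 2*v > -3 and 2*v >= u + 3)))) and ((not (u != -4)) -> (3*u < 8 and 2*v > -3 and 2*v >= u + 3))
Before lim := lim - lim - 6: (u != -4 -> ((u != -4 -> ((not (u != -4)) and 3*u < 8 and 2*v > -3 and 2*v >= u + 3)) and ((not (u != -4)) -> (3*u < 8 and 2*v > -3 and 2*v >= u + 3)))) and ((not (u != -4)) -> (3*u < 8 and 2*v > -3 and 2*v >= u + 3))
Answer: WP = (u != -4 -> ((u != -4 -> ((not (u != -4)) and 3*u < 8 and 2*v > -3 and 2*v >= u + 3)) and ((not (u != -4)) -> (3*u < 8 and 2*v > -3 and 2*v >= u + 3)))) and ((not (u != -4)) -> (3*u < 8 and 2*v > -3 and 2*v >= u + 3))


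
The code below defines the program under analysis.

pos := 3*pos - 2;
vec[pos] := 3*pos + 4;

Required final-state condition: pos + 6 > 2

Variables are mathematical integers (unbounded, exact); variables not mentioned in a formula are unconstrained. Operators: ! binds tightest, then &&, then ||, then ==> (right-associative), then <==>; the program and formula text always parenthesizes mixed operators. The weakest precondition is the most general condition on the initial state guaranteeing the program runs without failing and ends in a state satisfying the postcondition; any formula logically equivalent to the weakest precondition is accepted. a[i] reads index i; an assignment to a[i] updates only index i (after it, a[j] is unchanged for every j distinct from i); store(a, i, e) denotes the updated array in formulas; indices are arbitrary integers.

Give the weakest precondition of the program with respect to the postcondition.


Working backward. After the program, the postcondition pos + 6 > 2 must hold; in canonical form it is pos > -4.
Before vec[pos] := 3*pos + 4: pos > -4
Before pos := 3*pos - 2: 3*pos > -2
Answer: WP = 3*pos > -2


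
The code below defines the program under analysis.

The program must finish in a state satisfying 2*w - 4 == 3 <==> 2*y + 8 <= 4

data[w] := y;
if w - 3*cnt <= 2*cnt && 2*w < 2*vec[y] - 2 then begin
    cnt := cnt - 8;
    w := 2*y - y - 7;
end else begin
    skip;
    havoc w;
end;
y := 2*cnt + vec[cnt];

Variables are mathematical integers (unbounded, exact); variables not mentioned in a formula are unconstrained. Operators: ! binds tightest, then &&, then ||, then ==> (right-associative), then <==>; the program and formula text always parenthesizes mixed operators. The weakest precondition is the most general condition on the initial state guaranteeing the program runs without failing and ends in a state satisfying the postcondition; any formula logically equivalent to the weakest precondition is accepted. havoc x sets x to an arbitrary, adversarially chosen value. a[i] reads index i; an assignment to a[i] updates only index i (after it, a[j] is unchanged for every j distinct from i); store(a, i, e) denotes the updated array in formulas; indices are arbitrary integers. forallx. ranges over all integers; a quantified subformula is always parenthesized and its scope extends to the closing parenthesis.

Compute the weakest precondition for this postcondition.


Working backward. After the program, the postcondition 2*w - 4 == 3 <==> 2*y + 8 <= 4 must hold; in canonical form it is 2*w == 7 <==> 2*y <= -4.
Before y := 2*cnt + vec[cnt]: 2*w == 7 <==> 2*vec[cnt] + 4*cnt <= -4
Then branch requires 2*y == 21 <==> 2*vec[cnt - 8] + 4*cnt <= 28; else branch requires forall w_1. (2*w_1 == 7 <==> 2*vec[cnt] + 4*cnt <= -4).
Before the if: ((w <= 5*cnt && 2*w < 2*vec[y] - 2) ==> (2*y == 21 <==> 2*vec[cnt - 8] + 4*cnt <= 28)) && ((!(w <= 5*cnt && 2*w < 2*vec[y] - 2)) ==> (forall w_1. (2*w_1 == 7 <==> 2*vec[cnt] + 4*cnt <= -4)))
Before data[w] := y: ((w <= 5*cnt && 2*w < 2*vec[y] - 2) ==> (2*y == 21 <==> 2*vec[cnt - 8] + 4*cnt <= 28)) && ((!(w <= 5*cnt && 2*w < 2*vec[y] - 2)) ==> (forall w_1. (2*w_1 == 7 <==> 2*vec[cnt] + 4*cnt <= -4)))
Answer: WP = ((w <= 5*cnt && 2*w < 2*vec[y] - 2) ==> (2*y == 21 <==> 2*vec[cnt - 8] + 4*cnt <= 28)) && ((!(w <= 5*cnt && 2*w < 2*vec[y] - 2)) ==> (forall w_1. (2*w_1 == 7 <==> 2*vec[cnt] + 4*cnt <= -4)))


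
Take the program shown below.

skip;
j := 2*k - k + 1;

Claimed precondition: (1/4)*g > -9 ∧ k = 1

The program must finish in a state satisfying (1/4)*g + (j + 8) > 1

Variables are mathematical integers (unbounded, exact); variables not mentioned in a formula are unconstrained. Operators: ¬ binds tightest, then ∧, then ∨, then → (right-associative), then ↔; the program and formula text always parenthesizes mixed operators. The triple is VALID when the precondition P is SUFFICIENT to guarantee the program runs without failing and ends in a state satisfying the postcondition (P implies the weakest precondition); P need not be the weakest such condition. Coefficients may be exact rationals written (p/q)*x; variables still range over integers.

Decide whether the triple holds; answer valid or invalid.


Working backward. After the program, the postcondition (1/4)*g + (j + 8) > 1 must hold; in canonical form it is (1/4)*g + j > -7.
Before j := 2*k - k + 1: (1/4)*g + k > -8
Before skip: (1/4)*g + k > -8
The weakest precondition is (1/4)*g + k > -8.
Check whether (1/4)*g > -9 ∧ k = 1 implies it.
Every state satisfying the precondition satisfies the weakest precondition: the implication holds.
Answer: valid


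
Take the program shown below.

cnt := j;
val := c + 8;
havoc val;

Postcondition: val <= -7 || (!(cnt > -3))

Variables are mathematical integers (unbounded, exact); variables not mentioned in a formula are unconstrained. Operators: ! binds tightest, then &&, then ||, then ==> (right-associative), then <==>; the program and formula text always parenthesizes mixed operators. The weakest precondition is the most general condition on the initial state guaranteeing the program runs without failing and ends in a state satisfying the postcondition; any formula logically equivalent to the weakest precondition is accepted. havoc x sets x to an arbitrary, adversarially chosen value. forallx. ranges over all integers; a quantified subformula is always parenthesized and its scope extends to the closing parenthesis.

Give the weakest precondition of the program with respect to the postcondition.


Working backward. After the program, val <= -7 || (!(cnt > -3)) must hold.
Before havoc val: forall val_1. (val_1 <= -7 || (!(cnt > -3)))
Before val := c + 8: forall val_1. (val_1 <= -7 || (!(cnt > -3)))
Before cnt := j: forall val_1. (val_1 <= -7 || (!(j > -3)))
Answer: WP = forall val_1. (val_1 <= -7 || (!(j > -3)))


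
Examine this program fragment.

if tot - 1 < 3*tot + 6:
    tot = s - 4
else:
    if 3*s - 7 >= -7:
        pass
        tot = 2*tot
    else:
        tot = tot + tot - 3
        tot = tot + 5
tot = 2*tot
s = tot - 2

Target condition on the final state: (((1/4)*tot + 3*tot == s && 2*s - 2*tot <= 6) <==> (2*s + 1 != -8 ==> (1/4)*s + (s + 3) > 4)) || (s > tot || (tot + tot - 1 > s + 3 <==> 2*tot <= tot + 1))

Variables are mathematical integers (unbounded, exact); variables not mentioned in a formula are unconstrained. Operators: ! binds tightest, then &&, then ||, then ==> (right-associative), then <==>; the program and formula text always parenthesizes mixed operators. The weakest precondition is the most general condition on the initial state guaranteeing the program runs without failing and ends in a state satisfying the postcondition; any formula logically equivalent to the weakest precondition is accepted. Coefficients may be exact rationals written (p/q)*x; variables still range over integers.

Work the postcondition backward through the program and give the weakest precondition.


Working backward. After the program, the postcondition (((1/4)*tot + 3*tot == s && 2*s - 2*tot <= 6) <==> (2*s + 1 != -8 ==> (1/4)*s + (s + 3) > 4)) || (s > tot || (tot + tot - 1 > s + 3 <==> 2*tot <= tot + 1)) must hold; in canonical form it is (((13/4)*tot == s && 2*s <= 2*tot + 6) <==> (2*s != -9 ==> (5/4)*s > 1)) || s > tot || (2*tot > s + 4 <==> tot <= 1).
Before s := tot - 2: ((9/4)*tot == -2 <==> (2*tot != -5 ==> (5/4)*tot > 7/2)) || (tot > 2 <==> tot <= 1)
Before tot := 2*tot: ((9/2)*tot == -2 <==> (4*tot != -5 ==> (5/2)*tot > 7/2)) || (2*tot > 2 <==> 2*tot <= 1)
Then branch requires ((9/2)*s == 16 <==> (4*s != 11 ==> (5/2)*s > 27/2)) || (2*s > 10 <==> 2*s <= 9); else branch requires (3*s >= 0 ==> ((9*tot == -2 <==> (8*tot != -5 ==> 5*tot > 7/2)) || (4*tot > 2 <==> 4*tot <= 1))) && ((!(3*s >= 0)) ==> ((9*tot == -11 <==> (8*tot != -13 ==> 5*tot > -3/2)) || (4*tot > -2 <==> 4*tot <= -3))).
Before the if: (2*tot > -7 ==> (((9/2)*s == 16 <==> (4*s != 11 ==> (5/2)*s > 27/2)) || (2*s > 10 <==> 2*s <= 9))) && ((!(2*tot > -7)) ==> ((3*s >= 0 ==> ((9*tot == -2 <==> (8*tot != -5 ==> 5*tot > 7/2)) || (4*tot > 2 <==> 4*tot <= 1))) && ((!(3*s >= 0)) ==> ((9*tot == -11 <==> (8*tot != -13 ==> 5*tot > -3/2)) || (4*tot > -2 <==> 4*tot <= -3)))))
Answer: WP = (2*tot > -7 ==> (((9/2)*s == 16 <==> (4*s != 11 ==> (5/2)*s > 27/2)) || (2*s > 10 <==> 2*s <= 9))) && ((!(2*tot > -7)) ==> ((3*s >= 0 ==> ((9*tot == -2 <==> (8*tot != -5 ==> 5*tot > 7/2)) || (4*tot > 2 <==> 4*tot <= 1))) && ((!(3*s >= 0)) ==> ((9*tot == -11 <==> (8*tot != -13 ==> 5*tot > -3/2)) || (4*tot > -2 <==> 4*tot <= -3)))))


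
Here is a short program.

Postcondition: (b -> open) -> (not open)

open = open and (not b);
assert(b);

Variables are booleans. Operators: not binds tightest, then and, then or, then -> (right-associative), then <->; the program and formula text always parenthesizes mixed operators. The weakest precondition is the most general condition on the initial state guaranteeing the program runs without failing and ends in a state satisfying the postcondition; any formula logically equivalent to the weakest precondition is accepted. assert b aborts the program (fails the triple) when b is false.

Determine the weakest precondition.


Working backward. After the program, (b -> open) -> (not open) must hold.
Before assert b: b and ((b -> open) -> (not open))
Before open := open and (not b): b and ((b -> (open and (not b))) -> (not (open and (not b))))
Answer: WP = b and ((b -> (open and (not b))) -> (not (open and (not b))))


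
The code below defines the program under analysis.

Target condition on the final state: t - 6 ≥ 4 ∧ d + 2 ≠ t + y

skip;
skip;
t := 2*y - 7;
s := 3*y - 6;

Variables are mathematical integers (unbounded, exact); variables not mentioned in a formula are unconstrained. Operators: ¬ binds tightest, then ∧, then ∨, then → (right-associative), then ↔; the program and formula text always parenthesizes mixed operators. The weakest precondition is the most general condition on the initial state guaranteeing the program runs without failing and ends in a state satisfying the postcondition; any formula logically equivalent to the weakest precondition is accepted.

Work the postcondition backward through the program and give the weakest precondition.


Working backward. After the program, the postcondition t - 6 ≥ 4 ∧ d + 2 ≠ t + y must hold; in canonical form it is t ≥ 10 ∧ d ≠ t + y - 2.
Before s := 3*y - 6: t ≥ 10 ∧ d ≠ t + y - 2
Before t := 2*y - 7: 2*y ≥ 17 ∧ d ≠ 3*y - 9
Before skip: 2*y ≥ 17 ∧ d ≠ 3*y - 9
Before skip: 2*y ≥ 17 ∧ d ≠ 3*y - 9
Answer: WP = 2*y ≥ 17 ∧ d ≠ 3*y - 9


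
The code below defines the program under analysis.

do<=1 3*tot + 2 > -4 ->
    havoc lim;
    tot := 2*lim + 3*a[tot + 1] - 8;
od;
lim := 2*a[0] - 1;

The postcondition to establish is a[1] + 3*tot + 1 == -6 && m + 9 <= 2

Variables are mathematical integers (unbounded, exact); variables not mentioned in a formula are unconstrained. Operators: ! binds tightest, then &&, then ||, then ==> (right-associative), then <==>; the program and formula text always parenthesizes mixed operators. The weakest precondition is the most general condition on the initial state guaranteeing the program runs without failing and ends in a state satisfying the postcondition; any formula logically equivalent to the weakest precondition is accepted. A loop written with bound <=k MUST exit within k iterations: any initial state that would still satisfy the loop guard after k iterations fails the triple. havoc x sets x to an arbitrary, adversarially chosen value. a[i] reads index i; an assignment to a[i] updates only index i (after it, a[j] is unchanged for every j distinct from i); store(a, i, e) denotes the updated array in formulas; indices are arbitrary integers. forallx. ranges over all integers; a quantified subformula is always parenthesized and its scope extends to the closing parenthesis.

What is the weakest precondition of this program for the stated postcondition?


Working backward. After the program, the postcondition a[1] + 3*tot + 1 == -6 && m + 9 <= 2 must hold; in canonical form it is a[1] + 3*tot == -7 && m <= -7.
Before lim := 2*a[0] - 1: a[1] + 3*tot == -7 && m <= -7
Before the loop (bound <=1), unroll the exhaustion recursion (WP_0 = exit-now case; WP_j = one more guarded iteration, up to j = 1):
  WP_0: (!(3*tot > -6)) && a[1] + 3*tot == -7 && m <= -7
  WP_1: (3*tot > -6 ==> (forall lim_1. ((!(9*a[tot + 1] + 6*lim_1 > 18)) && 9*a[tot + 1] + a[1] + 6*lim_1 == 17 && m <= -7))) && ((!(3*tot > -6)) ==> (a[1] + 3*tot == -7 && m <= -7))
So before the loop: (3*tot > -6 ==> (forall lim_1. ((!(9*a[tot + 1] + 6*lim_1 > 18)) && 9*a[tot + 1] + a[1] + 6*lim_1 == 17 && m <= -7))) && ((!(3*tot > -6)) ==> (a[1] + 3*tot == -7 && m <= -7))
Answer: WP = (3*tot > -6 ==> (forall lim_1. ((!(9*a[tot + 1] + 6*lim_1 > 18)) && 9*a[tot + 1] + a[1] + 6*lim_1 == 17 && m <= -7))) && ((!(3*tot > -6)) ==> (a[1] + 3*tot == -7 && m <= -7))


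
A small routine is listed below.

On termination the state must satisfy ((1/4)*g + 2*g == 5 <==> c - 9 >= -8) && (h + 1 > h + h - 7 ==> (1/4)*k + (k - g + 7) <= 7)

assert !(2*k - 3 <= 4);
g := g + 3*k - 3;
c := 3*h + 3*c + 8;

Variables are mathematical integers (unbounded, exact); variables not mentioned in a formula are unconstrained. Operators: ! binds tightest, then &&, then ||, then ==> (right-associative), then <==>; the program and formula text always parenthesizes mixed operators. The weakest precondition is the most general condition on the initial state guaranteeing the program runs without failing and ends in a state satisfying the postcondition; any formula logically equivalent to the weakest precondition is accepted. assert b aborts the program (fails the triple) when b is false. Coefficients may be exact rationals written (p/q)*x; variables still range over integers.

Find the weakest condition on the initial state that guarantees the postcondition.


Working backward. After the program, the postcondition ((1/4)*g + 2*g == 5 <==> c - 9 >= -8) && (h + 1 > h + h - 7 ==> (1/4)*k + (k - g + 7) <= 7) must hold; in canonical form it is ((9/4)*g == 5 <==> c >= 1) && (h < 8 ==> (5/4)*k <= g).
Before c := 3*h + 3*c + 8: ((9/4)*g == 5 <==> 3*c + 3*h >= -7) && (h < 8 ==> (5/4)*k <= g)
Before g := g + 3*k - 3: ((9/4)*g + (27/4)*k == 47/4 <==> 3*c + 3*h >= -7) && (h < 8 ==> g + (7/4)*k >= 3)
Before assert !(2*k - 3 <= 4): (!(2*k <= 7)) && ((9/4)*g + (27/4)*k == 47/4 <==> 3*c + 3*h >= -7) && (h < 8 ==> g + (7/4)*k >= 3)
Answer: WP = (!(2*k <= 7)) && ((9/4)*g + (27/4)*k == 47/4 <==> 3*c + 3*h >= -7) && (h < 8 ==> g + (7/4)*k >= 3)


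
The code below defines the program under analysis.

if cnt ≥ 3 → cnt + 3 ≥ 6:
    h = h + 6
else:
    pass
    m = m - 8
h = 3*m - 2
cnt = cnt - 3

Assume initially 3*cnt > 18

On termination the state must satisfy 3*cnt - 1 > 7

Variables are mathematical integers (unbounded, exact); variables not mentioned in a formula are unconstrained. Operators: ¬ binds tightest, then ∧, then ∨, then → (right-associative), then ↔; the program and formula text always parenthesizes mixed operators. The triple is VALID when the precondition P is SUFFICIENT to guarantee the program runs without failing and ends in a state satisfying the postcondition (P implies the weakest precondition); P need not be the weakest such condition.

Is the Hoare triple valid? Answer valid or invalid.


Working backward. After the program, the postcondition 3*cnt - 1 > 7 must hold; in canonical form it is 3*cnt > 8.
Before cnt := cnt - 3: 3*cnt > 17
Before h := 3*m - 2: 3*cnt > 17
Then branch requires 3*cnt > 17; else branch requires 3*cnt > 17.
Before the if: 3*cnt > 17
The weakest precondition is 3*cnt > 17.
Check whether 3*cnt > 18 implies it.
Every state satisfying the precondition satisfies the weakest precondition: the implication holds.
Answer: valid


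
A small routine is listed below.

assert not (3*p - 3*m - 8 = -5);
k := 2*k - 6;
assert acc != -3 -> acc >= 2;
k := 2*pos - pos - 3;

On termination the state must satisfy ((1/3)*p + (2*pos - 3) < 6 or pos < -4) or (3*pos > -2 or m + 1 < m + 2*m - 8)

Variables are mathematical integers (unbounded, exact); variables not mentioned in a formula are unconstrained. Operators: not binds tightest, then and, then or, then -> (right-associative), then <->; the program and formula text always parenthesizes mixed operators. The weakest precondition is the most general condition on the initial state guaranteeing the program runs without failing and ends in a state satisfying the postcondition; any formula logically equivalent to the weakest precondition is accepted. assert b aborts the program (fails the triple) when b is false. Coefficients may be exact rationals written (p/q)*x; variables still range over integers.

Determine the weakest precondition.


Working backward. After the program, the postcondition ((1/3)*p + (2*pos - 3) < 6 or pos < -4) or (3*pos > -2 or m + 1 < m + 2*m - 8) must hold; in canonical form it is (1/3)*p + 2*pos < 9 or pos < -4 or 3*pos > -2 or 2*m > 9.
Before k := 2*pos - pos - 3: (1/3)*p + 2*pos < 9 or pos < -4 or 3*pos > -2 or 2*m > 9
Before assert acc != -3 -> acc >= 2: (acc != -3 -> acc >= 2) and ((1/3)*p + 2*pos < 9 or pos < -4 or 3*pos > -2 or 2*m > 9)
Before k := 2*k - 6: (acc != -3 -> acc >= 2) and ((1/3)*p + 2*pos < 9 or pos < -4 or 3*pos > -2 or 2*m > 9)
Before assert not (3*p - 3*m - 8 = -5): (not (3*p = 3*m + 3)) and (acc != -3 -> acc >= 2) and ((1/3)*p + 2*pos < 9 or pos < -4 or 3*pos > -2 or 2*m > 9)
Answer: WP = (not (3*p = 3*m + 3)) and (acc != -3 -> acc >= 2) and ((1/3)*p + 2*pos < 9 or pos < -4 or 3*pos > -2 or 2*m > 9)


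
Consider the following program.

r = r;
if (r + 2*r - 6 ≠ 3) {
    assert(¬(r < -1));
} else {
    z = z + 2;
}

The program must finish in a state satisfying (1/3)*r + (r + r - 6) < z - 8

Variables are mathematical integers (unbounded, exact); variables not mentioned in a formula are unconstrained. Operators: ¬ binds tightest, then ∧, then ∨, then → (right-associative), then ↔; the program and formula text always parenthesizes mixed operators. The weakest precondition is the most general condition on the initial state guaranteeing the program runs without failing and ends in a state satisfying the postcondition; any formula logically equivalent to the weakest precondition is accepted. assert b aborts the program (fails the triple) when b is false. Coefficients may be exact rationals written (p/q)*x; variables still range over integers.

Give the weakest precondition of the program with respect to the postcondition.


Working backward. After the program, the postcondition (1/3)*r + (r + r - 6) < z - 8 must hold; in canonical form it is (7/3)*r < z - 2.
Then branch requires (¬(r < -1)) ∧ (7/3)*r < z - 2; else branch requires (7/3)*r < z.
Before the if: (3*r ≠ 9 → ((¬(r < -1)) ∧ (7/3)*r < z - 2)) ∧ ((¬(3*r ≠ 9)) → (7/3)*r < z)
Before r := r: (3*r ≠ 9 → ((¬(r < -1)) ∧ (7/3)*r < z - 2)) ∧ ((¬(3*r ≠ 9)) → (7/3)*r < z)
Answer: WP = (3*r ≠ 9 → ((¬(r < -1)) ∧ (7/3)*r < z - 2)) ∧ ((¬(3*r ≠ 9)) → (7/3)*r < z)


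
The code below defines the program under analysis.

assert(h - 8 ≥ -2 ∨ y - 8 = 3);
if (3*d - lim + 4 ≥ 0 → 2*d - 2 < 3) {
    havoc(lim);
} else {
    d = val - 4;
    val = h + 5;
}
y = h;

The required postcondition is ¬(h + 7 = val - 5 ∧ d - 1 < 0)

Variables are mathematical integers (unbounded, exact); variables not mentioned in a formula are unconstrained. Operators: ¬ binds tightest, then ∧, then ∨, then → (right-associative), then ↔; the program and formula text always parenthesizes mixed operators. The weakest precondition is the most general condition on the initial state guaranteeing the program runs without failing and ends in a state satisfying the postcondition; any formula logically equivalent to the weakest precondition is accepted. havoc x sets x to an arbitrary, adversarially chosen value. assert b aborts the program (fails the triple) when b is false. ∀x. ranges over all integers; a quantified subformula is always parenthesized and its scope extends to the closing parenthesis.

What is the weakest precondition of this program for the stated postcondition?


Working backward. After the program, the postcondition ¬(h + 7 = val - 5 ∧ d - 1 < 0) must hold; in canonical form it is ¬(h = val - 12 ∧ d < 1).
Before y := h: ¬(h = val - 12 ∧ d < 1)
Then branch requires ¬(h = val - 12 ∧ d < 1); else branch requires true.
Before the if: (3*d ≥ lim - 4 → 2*d < 5) → (¬(h = val - 12 ∧ d < 1))
Before assert h - 8 ≥ -2 ∨ y - 8 = 3: (h ≥ 6 ∨ y = 11) ∧ ((3*d ≥ lim - 4 → 2*d < 5) → (¬(h = val - 12 ∧ d < 1)))
Answer: WP = (h ≥ 6 ∨ y = 11) ∧ ((3*d ≥ lim - 4 → 2*d < 5) → (¬(h = val - 12 ∧ d < 1)))


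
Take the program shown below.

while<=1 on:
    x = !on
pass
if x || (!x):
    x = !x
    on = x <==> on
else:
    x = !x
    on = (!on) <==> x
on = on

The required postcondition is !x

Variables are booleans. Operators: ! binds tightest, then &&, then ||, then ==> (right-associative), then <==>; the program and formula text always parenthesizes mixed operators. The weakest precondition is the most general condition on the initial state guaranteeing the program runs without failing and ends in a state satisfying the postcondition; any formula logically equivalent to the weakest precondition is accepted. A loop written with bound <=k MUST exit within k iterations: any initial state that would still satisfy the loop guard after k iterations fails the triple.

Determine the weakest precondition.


Working backward. After the program, !x must hold.
Before on := on: !x
Then branch requires x; else branch requires x.
Before the if: x
Before skip: x
Before the loop (bound <=1), unroll the exhaustion recursion (WP_0 = exit-now case; WP_j = one more guarded iteration, up to j = 1):
  WP_0: (!on) && x
  WP_1: (on ==> (!on)) && ((!on) ==> x)
So before the loop: (on ==> (!on)) && ((!on) ==> x)
Answer: WP = (on ==> (!on)) && ((!on) ==> x)


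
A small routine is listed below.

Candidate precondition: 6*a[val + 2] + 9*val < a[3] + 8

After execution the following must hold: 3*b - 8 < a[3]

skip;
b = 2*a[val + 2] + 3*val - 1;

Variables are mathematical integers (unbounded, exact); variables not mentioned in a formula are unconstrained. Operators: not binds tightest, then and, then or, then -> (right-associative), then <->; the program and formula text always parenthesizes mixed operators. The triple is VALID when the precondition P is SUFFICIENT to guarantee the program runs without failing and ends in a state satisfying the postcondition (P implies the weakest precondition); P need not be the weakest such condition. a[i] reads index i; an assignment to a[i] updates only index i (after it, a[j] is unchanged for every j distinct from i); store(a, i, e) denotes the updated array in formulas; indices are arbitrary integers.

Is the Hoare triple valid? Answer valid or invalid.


Working backward. After the program, the postcondition 3*b - 8 < a[3] must hold; in canonical form it is 3*b < a[3] + 8.
Before b := 2*a[val + 2] + 3*val - 1: 6*a[val + 2] + 9*val < a[3] + 11
Before skip: 6*a[val + 2] + 9*val < a[3] + 11
The weakest precondition is 6*a[val + 2] + 9*val < a[3] + 11.
Check whether 6*a[val + 2] + 9*val < a[3] + 8 implies it.
Every state satisfying the precondition satisfies the weakest precondition: the implication holds.
Answer: valid
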